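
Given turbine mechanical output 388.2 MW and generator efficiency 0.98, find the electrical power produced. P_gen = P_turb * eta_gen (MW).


P_gen = 388.2 * 0.98 = 380.4360 MW


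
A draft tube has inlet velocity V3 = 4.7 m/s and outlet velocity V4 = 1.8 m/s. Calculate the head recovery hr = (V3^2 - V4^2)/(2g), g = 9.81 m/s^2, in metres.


hr = (4.7^2 - 1.8^2) / (2*9.81) = 0.9608 m


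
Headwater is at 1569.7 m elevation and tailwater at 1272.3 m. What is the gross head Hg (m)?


Hg = 1569.7 - 1272.3 = 297.4000 m


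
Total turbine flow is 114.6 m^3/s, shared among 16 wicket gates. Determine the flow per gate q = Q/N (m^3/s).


q = 114.6 / 16 = 7.1625 m^3/s


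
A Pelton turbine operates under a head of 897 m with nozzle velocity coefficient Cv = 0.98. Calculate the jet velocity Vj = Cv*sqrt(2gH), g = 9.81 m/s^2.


Vj = 0.98 * sqrt(2*9.81*897) = 130.0085 m/s


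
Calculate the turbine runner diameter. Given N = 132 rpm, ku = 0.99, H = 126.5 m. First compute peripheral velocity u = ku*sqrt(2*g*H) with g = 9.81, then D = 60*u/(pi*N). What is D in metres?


u = 0.99 * sqrt(2*9.81*126.5) = 49.3208 m/s
D = 60 * 49.3208 / (pi * 132) = 7.1360 m


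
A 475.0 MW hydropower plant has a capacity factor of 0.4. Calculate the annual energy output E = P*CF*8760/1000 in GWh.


E = 475.0 * 0.4 * 8760 / 1000 = 1664.4000 GWh


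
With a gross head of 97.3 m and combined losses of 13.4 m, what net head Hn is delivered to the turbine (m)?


Hn = 97.3 - 13.4 = 83.9000 m


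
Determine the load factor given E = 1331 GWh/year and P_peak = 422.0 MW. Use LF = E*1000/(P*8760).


LF = 1331 * 1000 / (422.0 * 8760) = 0.3600


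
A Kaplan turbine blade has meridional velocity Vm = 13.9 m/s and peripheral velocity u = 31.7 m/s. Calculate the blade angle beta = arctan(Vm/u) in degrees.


beta = arctan(13.9 / 31.7) = 23.6768 degrees


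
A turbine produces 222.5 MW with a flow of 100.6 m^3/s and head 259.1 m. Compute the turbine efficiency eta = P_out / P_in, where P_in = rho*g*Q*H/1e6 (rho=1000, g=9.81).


P_in = 1000 * 9.81 * 100.6 * 259.1 / 1e6 = 255.7022 MW
eta = 222.5 / 255.7022 = 0.8702


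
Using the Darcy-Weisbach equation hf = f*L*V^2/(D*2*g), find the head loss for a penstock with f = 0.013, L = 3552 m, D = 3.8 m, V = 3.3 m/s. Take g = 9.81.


hf = 0.013 * 3552 * 3.3^2 / (3.8 * 2 * 9.81) = 6.7447 m


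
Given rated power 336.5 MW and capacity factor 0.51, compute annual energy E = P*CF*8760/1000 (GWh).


E = 336.5 * 0.51 * 8760 / 1000 = 1503.3474 GWh


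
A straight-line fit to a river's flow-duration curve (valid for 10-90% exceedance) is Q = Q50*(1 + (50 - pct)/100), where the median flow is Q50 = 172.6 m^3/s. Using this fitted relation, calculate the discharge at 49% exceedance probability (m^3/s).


Q = 172.6 * (1 + (50 - 49)/100) = 174.3260 m^3/s


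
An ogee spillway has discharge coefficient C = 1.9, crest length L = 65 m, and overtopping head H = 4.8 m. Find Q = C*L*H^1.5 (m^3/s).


Q = 1.9 * 65 * 4.8^1.5 = 1298.7597 m^3/s


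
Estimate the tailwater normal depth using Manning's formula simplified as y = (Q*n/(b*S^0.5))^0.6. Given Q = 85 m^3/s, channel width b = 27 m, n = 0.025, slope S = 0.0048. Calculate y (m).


y = (85 * 0.025 / (27 * 0.0048^0.5))^0.6 = 1.0795 m


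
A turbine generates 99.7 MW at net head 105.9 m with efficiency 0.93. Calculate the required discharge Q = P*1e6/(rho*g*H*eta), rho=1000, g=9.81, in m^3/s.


Q = 99.7 * 1e6 / (1000 * 9.81 * 105.9 * 0.93) = 103.1923 m^3/s


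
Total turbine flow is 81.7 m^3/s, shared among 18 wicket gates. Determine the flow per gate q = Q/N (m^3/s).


q = 81.7 / 18 = 4.5389 m^3/s


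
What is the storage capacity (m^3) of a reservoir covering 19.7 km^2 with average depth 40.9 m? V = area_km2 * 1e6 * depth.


V = 19.7 * 1e6 * 40.9 = 8.0573e+08 m^3


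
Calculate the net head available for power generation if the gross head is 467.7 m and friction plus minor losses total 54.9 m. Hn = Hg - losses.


Hn = 467.7 - 54.9 = 412.8000 m


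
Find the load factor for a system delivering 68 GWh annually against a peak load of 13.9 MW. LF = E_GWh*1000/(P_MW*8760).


LF = 68 * 1000 / (13.9 * 8760) = 0.5585


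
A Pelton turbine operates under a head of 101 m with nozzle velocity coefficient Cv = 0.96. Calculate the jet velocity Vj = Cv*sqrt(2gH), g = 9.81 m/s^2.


Vj = 0.96 * sqrt(2*9.81*101) = 42.7348 m/s


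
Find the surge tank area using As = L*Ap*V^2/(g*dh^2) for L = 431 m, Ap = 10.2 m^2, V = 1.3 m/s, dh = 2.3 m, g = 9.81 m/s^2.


As = 431 * 10.2 * 1.3^2 / (9.81 * 2.3^2) = 143.1659 m^2


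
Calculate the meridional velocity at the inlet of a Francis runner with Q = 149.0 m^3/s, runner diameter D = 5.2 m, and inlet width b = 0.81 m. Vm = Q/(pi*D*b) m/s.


Vm = 149.0 / (pi * 5.2 * 0.81) = 11.2603 m/s


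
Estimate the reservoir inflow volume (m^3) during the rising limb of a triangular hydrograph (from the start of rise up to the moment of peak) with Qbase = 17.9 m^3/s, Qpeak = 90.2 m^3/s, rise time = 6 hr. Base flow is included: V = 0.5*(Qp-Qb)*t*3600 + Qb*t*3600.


V = 0.5*(90.2 - 17.9)*6*3600 + 17.9*6*3600 = 1.1675e+06 m^3


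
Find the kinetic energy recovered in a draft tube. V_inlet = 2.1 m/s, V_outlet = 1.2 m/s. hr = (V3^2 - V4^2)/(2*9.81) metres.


hr = (2.1^2 - 1.2^2) / (2*9.81) = 0.1514 m


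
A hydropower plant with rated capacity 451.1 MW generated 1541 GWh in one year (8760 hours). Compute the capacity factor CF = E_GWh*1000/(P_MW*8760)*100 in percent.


CF = 1541 * 1000 / (451.1 * 8760) * 100 = 38.9965 %


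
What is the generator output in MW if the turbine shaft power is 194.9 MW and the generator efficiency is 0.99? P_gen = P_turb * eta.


P_gen = 194.9 * 0.99 = 192.9510 MW


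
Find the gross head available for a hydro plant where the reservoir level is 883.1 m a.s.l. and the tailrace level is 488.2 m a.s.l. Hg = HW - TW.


Hg = 883.1 - 488.2 = 394.9000 m


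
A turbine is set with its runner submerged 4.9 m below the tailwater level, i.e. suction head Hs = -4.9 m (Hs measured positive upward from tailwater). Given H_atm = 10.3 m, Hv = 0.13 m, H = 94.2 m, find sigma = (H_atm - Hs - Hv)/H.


sigma = (10.3 - (-4.9) - 0.13) / 94.2 = 0.1600


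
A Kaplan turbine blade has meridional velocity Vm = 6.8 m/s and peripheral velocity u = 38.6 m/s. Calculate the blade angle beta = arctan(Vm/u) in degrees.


beta = arctan(6.8 / 38.6) = 9.9910 degrees


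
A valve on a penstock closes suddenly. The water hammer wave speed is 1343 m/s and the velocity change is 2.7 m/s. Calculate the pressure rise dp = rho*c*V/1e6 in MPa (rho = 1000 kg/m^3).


dp = 1000 * 1343 * 2.7 / 1e6 = 3.6261 MPa


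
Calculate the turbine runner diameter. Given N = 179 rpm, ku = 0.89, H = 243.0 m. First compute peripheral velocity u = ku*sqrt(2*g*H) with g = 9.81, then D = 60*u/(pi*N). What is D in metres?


u = 0.89 * sqrt(2*9.81*243.0) = 61.4529 m/s
D = 60 * 61.4529 / (pi * 179) = 6.5568 m


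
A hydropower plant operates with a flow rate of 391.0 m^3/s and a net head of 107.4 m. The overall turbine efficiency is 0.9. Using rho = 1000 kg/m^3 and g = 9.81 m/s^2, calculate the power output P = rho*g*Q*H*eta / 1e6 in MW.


P = 1000 * 9.81 * 391.0 * 107.4 * 0.9 / 1e6 = 370.7597 MW


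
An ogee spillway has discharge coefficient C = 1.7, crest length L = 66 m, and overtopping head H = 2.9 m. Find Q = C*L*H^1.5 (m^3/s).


Q = 1.7 * 66 * 2.9^1.5 = 554.1022 m^3/s


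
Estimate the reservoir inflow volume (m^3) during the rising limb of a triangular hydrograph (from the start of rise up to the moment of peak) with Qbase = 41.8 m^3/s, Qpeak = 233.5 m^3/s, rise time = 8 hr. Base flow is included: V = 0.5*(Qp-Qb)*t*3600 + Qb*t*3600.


V = 0.5*(233.5 - 41.8)*8*3600 + 41.8*8*3600 = 3.9643e+06 m^3


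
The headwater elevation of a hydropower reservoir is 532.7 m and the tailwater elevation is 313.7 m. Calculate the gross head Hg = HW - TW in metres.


Hg = 532.7 - 313.7 = 219.0000 m


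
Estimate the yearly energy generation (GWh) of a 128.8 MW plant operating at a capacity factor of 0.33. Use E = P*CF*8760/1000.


E = 128.8 * 0.33 * 8760 / 1000 = 372.3350 GWh


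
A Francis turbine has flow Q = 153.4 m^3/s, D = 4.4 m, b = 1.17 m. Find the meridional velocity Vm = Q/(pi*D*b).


Vm = 153.4 / (pi * 4.4 * 1.17) = 9.4850 m/s


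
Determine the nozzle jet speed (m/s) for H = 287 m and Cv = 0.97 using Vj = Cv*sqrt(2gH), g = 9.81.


Vj = 0.97 * sqrt(2*9.81*287) = 72.7884 m/s


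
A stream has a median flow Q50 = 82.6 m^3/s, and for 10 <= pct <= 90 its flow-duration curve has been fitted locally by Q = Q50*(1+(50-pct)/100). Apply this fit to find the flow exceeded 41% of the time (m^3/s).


Q = 82.6 * (1 + (50 - 41)/100) = 90.0340 m^3/s


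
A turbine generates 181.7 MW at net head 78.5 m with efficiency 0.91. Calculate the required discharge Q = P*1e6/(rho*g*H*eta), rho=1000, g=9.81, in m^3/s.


Q = 181.7 * 1e6 / (1000 * 9.81 * 78.5 * 0.91) = 259.2835 m^3/s


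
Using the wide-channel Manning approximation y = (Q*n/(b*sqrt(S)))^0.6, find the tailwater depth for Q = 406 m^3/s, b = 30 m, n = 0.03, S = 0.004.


y = (406 * 0.03 / (30 * 0.004^0.5))^0.6 = 3.0514 m


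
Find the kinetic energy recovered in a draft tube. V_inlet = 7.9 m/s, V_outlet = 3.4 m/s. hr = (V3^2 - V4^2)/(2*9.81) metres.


hr = (7.9^2 - 3.4^2) / (2*9.81) = 2.5917 m


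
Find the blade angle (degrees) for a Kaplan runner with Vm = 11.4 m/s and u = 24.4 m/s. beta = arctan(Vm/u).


beta = arctan(11.4 / 24.4) = 25.0426 degrees


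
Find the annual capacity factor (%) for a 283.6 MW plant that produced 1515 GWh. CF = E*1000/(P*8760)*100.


CF = 1515 * 1000 / (283.6 * 8760) * 100 = 60.9821 %


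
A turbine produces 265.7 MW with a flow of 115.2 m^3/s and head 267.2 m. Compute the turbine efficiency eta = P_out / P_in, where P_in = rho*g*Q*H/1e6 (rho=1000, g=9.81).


P_in = 1000 * 9.81 * 115.2 * 267.2 / 1e6 = 301.9659 MW
eta = 265.7 / 301.9659 = 0.8799


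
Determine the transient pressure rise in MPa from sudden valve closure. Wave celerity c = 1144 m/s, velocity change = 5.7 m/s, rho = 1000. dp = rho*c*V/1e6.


dp = 1000 * 1144 * 5.7 / 1e6 = 6.5208 MPa


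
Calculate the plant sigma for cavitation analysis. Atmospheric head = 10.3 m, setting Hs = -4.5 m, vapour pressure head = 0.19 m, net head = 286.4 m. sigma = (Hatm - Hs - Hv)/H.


sigma = (10.3 - (-4.5) - 0.19) / 286.4 = 0.0510


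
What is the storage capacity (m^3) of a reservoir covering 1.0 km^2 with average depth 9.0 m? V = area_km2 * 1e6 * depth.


V = 1.0 * 1e6 * 9.0 = 9.0000e+06 m^3


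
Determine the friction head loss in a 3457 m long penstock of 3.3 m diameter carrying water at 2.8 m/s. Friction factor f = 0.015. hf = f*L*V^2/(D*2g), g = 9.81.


hf = 0.015 * 3457 * 2.8^2 / (3.3 * 2 * 9.81) = 6.2790 m


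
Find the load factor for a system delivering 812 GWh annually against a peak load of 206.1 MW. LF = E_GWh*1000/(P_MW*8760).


LF = 812 * 1000 / (206.1 * 8760) = 0.4498


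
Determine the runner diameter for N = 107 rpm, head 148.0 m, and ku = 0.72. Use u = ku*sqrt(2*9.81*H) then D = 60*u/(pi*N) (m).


u = 0.72 * sqrt(2*9.81*148.0) = 38.7983 m/s
D = 60 * 38.7983 / (pi * 107) = 6.9252 m


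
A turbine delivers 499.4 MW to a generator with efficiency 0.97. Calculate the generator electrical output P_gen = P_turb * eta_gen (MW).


P_gen = 499.4 * 0.97 = 484.4180 MW


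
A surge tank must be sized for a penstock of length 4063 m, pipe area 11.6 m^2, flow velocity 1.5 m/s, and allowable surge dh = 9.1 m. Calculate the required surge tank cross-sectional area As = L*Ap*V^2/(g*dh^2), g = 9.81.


As = 4063 * 11.6 * 1.5^2 / (9.81 * 9.1^2) = 130.5376 m^2


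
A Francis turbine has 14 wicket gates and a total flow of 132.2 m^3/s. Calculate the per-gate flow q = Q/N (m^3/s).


q = 132.2 / 14 = 9.4429 m^3/s


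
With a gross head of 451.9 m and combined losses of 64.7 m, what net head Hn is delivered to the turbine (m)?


Hn = 451.9 - 64.7 = 387.2000 m


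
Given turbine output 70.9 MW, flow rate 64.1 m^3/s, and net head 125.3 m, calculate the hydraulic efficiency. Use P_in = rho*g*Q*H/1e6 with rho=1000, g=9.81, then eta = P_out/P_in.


P_in = 1000 * 9.81 * 64.1 * 125.3 / 1e6 = 78.7913 MW
eta = 70.9 / 78.7913 = 0.8998


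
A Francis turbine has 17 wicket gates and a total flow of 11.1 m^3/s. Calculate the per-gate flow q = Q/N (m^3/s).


q = 11.1 / 17 = 0.6529 m^3/s


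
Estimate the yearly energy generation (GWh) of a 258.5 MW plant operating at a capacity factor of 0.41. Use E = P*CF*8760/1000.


E = 258.5 * 0.41 * 8760 / 1000 = 928.4286 GWh


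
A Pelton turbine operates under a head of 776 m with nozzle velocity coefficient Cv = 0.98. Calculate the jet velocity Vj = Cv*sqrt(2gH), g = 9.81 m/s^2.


Vj = 0.98 * sqrt(2*9.81*776) = 120.9223 m/s


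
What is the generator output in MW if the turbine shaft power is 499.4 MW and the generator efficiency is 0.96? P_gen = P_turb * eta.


P_gen = 499.4 * 0.96 = 479.4240 MW


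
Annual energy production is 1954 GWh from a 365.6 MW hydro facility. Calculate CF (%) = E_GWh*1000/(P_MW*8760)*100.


CF = 1954 * 1000 / (365.6 * 8760) * 100 = 61.0119 %


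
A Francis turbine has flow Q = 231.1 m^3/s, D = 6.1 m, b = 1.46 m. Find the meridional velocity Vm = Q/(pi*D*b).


Vm = 231.1 / (pi * 6.1 * 1.46) = 8.2598 m/s


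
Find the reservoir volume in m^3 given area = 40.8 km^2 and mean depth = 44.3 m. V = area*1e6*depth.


V = 40.8 * 1e6 * 44.3 = 1.8074e+09 m^3


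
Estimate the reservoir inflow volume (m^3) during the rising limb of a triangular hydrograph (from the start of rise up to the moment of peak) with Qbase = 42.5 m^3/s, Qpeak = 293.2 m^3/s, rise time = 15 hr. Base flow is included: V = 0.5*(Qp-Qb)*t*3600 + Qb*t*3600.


V = 0.5*(293.2 - 42.5)*15*3600 + 42.5*15*3600 = 9.0639e+06 m^3


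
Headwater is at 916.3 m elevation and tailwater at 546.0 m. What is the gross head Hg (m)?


Hg = 916.3 - 546.0 = 370.3000 m


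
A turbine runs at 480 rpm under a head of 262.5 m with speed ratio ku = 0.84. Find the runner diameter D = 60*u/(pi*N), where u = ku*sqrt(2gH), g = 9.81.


u = 0.84 * sqrt(2*9.81*262.5) = 60.2828 m/s
D = 60 * 60.2828 / (pi * 480) = 2.3986 m


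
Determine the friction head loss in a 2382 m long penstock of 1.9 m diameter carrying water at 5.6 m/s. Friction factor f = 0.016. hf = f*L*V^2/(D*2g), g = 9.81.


hf = 0.016 * 2382 * 5.6^2 / (1.9 * 2 * 9.81) = 32.0616 m


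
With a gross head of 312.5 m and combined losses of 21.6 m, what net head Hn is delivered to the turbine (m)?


Hn = 312.5 - 21.6 = 290.9000 m


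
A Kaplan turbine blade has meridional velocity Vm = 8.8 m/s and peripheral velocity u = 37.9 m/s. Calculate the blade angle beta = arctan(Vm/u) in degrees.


beta = arctan(8.8 / 37.9) = 13.0719 degrees


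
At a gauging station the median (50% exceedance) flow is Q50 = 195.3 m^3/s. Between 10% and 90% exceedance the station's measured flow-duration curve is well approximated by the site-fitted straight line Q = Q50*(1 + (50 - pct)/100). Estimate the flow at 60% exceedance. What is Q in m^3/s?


Q = 195.3 * (1 + (50 - 60)/100) = 175.7700 m^3/s


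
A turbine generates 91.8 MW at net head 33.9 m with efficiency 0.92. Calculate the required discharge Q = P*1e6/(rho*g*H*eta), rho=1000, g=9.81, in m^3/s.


Q = 91.8 * 1e6 / (1000 * 9.81 * 33.9 * 0.92) = 300.0448 m^3/s


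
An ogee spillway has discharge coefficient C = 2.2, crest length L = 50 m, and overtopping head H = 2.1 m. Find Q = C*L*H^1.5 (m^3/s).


Q = 2.2 * 50 * 2.1^1.5 = 334.7508 m^3/s


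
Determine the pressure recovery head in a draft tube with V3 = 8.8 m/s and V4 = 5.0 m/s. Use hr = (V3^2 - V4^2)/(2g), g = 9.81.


hr = (8.8^2 - 5.0^2) / (2*9.81) = 2.6728 m


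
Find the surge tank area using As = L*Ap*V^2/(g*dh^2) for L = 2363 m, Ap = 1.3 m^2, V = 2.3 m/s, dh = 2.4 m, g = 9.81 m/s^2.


As = 2363 * 1.3 * 2.3^2 / (9.81 * 2.4^2) = 287.5883 m^2


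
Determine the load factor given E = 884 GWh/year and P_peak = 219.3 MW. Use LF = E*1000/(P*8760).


LF = 884 * 1000 / (219.3 * 8760) = 0.4602


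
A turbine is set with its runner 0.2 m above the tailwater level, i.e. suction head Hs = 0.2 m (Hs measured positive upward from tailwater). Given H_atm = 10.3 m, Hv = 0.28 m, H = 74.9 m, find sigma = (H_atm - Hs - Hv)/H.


sigma = (10.3 - 0.2 - 0.28) / 74.9 = 0.1311


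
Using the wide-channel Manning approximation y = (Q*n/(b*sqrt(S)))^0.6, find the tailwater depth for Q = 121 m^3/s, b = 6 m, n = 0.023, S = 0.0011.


y = (121 * 0.023 / (6 * 0.0011^0.5))^0.6 = 4.8685 m


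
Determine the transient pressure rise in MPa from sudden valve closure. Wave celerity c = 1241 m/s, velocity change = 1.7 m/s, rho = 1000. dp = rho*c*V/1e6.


dp = 1000 * 1241 * 1.7 / 1e6 = 2.1097 MPa


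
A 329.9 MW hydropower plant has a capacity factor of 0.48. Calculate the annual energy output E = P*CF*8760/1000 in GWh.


E = 329.9 * 0.48 * 8760 / 1000 = 1387.1635 GWh


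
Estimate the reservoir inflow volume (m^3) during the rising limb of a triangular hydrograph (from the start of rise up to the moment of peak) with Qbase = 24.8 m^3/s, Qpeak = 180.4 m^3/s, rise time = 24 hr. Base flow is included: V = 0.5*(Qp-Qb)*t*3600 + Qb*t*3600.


V = 0.5*(180.4 - 24.8)*24*3600 + 24.8*24*3600 = 8.8646e+06 m^3


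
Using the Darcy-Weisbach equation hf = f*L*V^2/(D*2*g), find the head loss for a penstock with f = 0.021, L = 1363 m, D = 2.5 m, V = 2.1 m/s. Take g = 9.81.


hf = 0.021 * 1363 * 2.1^2 / (2.5 * 2 * 9.81) = 2.5734 m


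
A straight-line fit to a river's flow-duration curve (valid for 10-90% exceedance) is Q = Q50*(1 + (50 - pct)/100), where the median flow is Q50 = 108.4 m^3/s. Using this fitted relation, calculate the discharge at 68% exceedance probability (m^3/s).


Q = 108.4 * (1 + (50 - 68)/100) = 88.8880 m^3/s


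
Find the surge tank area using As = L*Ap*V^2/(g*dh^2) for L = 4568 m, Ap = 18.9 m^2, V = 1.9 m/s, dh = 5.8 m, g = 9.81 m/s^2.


As = 4568 * 18.9 * 1.9^2 / (9.81 * 5.8^2) = 944.4307 m^2


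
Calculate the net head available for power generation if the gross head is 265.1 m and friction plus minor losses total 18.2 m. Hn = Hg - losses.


Hn = 265.1 - 18.2 = 246.9000 m


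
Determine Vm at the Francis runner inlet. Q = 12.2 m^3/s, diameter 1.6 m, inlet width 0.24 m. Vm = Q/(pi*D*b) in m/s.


Vm = 12.2 / (pi * 1.6 * 0.24) = 10.1130 m/s


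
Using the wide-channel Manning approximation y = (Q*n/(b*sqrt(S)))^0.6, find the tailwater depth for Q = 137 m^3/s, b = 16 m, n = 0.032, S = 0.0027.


y = (137 * 0.032 / (16 * 0.0027^0.5))^0.6 = 2.7117 m


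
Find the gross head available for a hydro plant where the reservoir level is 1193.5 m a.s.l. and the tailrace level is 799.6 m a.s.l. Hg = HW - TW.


Hg = 1193.5 - 799.6 = 393.9000 m


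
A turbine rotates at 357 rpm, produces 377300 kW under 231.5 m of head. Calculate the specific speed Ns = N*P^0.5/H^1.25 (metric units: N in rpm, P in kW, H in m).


Ns = 357 * 377300^0.5 / 231.5^1.25 = 242.8415


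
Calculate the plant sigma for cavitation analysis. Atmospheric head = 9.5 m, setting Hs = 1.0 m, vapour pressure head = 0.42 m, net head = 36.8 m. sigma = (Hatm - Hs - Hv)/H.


sigma = (9.5 - 1.0 - 0.42) / 36.8 = 0.2196


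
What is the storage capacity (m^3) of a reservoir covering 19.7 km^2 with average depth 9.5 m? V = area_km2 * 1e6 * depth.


V = 19.7 * 1e6 * 9.5 = 1.8715e+08 m^3


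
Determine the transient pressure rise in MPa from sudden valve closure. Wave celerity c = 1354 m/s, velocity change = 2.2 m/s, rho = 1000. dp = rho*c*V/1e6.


dp = 1000 * 1354 * 2.2 / 1e6 = 2.9788 MPa


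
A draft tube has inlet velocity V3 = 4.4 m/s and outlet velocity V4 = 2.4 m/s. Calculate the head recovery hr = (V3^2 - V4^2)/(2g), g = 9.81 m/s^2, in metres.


hr = (4.4^2 - 2.4^2) / (2*9.81) = 0.6932 m


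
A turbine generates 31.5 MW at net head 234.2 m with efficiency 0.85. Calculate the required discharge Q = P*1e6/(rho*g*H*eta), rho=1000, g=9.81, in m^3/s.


Q = 31.5 * 1e6 / (1000 * 9.81 * 234.2 * 0.85) = 16.1301 m^3/s


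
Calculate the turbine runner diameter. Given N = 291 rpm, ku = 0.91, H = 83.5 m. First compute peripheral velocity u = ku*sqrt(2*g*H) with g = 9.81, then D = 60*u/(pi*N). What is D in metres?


u = 0.91 * sqrt(2*9.81*83.5) = 36.8327 m/s
D = 60 * 36.8327 / (pi * 291) = 2.4174 m


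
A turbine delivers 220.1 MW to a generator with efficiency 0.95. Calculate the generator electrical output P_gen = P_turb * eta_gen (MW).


P_gen = 220.1 * 0.95 = 209.0950 MW


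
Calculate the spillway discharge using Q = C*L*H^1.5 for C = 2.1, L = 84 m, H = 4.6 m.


Q = 2.1 * 84 * 4.6^1.5 = 1740.3449 m^3/s


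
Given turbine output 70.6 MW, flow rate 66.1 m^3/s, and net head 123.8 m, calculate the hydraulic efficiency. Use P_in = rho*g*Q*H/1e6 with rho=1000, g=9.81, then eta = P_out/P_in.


P_in = 1000 * 9.81 * 66.1 * 123.8 / 1e6 = 80.2770 MW
eta = 70.6 / 80.2770 = 0.8795


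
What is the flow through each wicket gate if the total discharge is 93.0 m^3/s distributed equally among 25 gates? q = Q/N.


q = 93.0 / 25 = 3.7200 m^3/s


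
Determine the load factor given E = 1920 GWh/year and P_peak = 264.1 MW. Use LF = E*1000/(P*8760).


LF = 1920 * 1000 / (264.1 * 8760) = 0.8299


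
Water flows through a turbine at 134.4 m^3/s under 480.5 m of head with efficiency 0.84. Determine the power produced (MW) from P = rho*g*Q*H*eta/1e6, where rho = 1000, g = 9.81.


P = 1000 * 9.81 * 134.4 * 480.5 * 0.84 / 1e6 = 532.1584 MW


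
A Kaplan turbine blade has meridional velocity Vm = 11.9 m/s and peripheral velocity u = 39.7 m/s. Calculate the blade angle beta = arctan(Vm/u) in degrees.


beta = arctan(11.9 / 39.7) = 16.6860 degrees


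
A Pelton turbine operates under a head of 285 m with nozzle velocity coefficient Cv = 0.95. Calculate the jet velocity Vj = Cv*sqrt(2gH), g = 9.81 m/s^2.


Vj = 0.95 * sqrt(2*9.81*285) = 71.0388 m/s


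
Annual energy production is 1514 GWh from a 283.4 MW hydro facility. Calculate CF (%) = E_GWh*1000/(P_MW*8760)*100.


CF = 1514 * 1000 / (283.4 * 8760) * 100 = 60.9848 %


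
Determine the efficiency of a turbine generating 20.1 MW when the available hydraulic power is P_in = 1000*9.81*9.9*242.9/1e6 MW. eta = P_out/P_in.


P_in = 1000 * 9.81 * 9.9 * 242.9 / 1e6 = 23.5902 MW
eta = 20.1 / 23.5902 = 0.8520


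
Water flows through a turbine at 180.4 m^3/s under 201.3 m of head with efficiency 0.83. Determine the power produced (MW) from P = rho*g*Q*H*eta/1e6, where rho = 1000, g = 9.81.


P = 1000 * 9.81 * 180.4 * 201.3 * 0.83 / 1e6 = 295.6837 MW


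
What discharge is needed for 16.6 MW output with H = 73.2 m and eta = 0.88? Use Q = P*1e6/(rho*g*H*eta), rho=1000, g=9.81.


Q = 16.6 * 1e6 / (1000 * 9.81 * 73.2 * 0.88) = 26.2691 m^3/s


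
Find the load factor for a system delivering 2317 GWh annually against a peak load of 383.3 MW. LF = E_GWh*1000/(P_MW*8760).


LF = 2317 * 1000 / (383.3 * 8760) = 0.6901


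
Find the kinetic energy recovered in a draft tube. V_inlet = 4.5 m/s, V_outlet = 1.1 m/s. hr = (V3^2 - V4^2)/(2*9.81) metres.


hr = (4.5^2 - 1.1^2) / (2*9.81) = 0.9704 m


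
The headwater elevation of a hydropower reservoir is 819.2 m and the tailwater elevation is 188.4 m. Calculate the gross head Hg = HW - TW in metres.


Hg = 819.2 - 188.4 = 630.8000 m


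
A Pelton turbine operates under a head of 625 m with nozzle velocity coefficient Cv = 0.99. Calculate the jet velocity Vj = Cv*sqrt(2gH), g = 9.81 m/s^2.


Vj = 0.99 * sqrt(2*9.81*625) = 109.6288 m/s


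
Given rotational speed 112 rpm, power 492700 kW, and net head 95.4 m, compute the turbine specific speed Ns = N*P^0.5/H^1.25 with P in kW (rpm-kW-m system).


Ns = 112 * 492700^0.5 / 95.4^1.25 = 263.6780


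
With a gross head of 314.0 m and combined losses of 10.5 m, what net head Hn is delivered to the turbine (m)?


Hn = 314.0 - 10.5 = 303.5000 m


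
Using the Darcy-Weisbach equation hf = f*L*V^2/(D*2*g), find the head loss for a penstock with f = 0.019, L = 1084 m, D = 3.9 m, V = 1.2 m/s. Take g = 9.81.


hf = 0.019 * 1084 * 1.2^2 / (3.9 * 2 * 9.81) = 0.3876 m


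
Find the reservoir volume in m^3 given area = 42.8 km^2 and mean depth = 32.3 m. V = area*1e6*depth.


V = 42.8 * 1e6 * 32.3 = 1.3824e+09 m^3


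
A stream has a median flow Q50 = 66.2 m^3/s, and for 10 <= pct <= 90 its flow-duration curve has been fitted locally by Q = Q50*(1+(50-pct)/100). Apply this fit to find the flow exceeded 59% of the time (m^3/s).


Q = 66.2 * (1 + (50 - 59)/100) = 60.2420 m^3/s


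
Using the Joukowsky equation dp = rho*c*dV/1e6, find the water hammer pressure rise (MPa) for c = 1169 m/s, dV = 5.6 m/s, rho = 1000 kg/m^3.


dp = 1000 * 1169 * 5.6 / 1e6 = 6.5464 MPa


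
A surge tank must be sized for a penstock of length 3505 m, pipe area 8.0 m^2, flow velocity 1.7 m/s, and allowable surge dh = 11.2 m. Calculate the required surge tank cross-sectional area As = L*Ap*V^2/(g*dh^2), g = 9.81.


As = 3505 * 8.0 * 1.7^2 / (9.81 * 11.2^2) = 65.8523 m^2


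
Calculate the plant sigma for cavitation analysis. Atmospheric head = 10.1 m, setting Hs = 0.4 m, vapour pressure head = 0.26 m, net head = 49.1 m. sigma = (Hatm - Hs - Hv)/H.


sigma = (10.1 - 0.4 - 0.26) / 49.1 = 0.1923


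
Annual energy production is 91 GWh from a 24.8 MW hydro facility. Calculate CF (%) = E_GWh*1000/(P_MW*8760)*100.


CF = 91 * 1000 / (24.8 * 8760) * 100 = 41.8876 %


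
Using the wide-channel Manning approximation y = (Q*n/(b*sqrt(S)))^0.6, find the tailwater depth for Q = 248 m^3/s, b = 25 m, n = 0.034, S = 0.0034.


y = (248 * 0.034 / (25 * 0.0034^0.5))^0.6 = 2.8665 m


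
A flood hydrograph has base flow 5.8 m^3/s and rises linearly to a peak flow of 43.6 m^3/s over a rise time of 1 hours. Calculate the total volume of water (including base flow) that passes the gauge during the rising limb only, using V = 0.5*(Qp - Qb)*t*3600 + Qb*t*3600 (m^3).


V = 0.5*(43.6 - 5.8)*1*3600 + 5.8*1*3600 = 88920.0000 m^3


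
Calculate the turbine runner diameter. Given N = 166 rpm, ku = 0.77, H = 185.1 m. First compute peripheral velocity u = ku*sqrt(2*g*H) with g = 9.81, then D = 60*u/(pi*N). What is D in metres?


u = 0.77 * sqrt(2*9.81*185.1) = 46.4027 m/s
D = 60 * 46.4027 / (pi * 166) = 5.3387 m


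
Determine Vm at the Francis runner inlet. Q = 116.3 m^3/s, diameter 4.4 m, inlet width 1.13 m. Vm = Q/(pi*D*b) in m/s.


Vm = 116.3 / (pi * 4.4 * 1.13) = 7.4456 m/s


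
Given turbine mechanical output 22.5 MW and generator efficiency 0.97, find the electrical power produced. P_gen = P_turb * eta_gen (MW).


P_gen = 22.5 * 0.97 = 21.8250 MW


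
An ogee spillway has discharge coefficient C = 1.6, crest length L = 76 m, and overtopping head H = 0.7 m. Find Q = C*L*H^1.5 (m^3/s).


Q = 1.6 * 76 * 0.7^1.5 = 71.2165 m^3/s


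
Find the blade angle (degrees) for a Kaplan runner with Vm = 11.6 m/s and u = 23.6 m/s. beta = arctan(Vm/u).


beta = arctan(11.6 / 23.6) = 26.1753 degrees


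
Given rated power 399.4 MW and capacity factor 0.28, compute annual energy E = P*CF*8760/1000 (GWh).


E = 399.4 * 0.28 * 8760 / 1000 = 979.6483 GWh


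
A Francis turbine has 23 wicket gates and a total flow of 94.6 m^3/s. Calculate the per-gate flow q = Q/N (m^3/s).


q = 94.6 / 23 = 4.1130 m^3/s


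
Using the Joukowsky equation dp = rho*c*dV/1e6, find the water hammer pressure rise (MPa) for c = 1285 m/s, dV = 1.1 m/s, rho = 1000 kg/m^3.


dp = 1000 * 1285 * 1.1 / 1e6 = 1.4135 MPa


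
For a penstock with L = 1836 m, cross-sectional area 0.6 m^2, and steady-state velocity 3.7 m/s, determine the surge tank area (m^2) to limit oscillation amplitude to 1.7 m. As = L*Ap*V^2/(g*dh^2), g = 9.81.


As = 1836 * 0.6 * 3.7^2 / (9.81 * 1.7^2) = 531.9374 m^2


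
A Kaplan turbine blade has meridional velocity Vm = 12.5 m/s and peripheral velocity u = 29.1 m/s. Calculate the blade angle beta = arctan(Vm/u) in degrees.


beta = arctan(12.5 / 29.1) = 23.2461 degrees


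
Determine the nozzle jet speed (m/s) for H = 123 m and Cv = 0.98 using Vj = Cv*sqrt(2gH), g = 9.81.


Vj = 0.98 * sqrt(2*9.81*123) = 48.1424 m/s


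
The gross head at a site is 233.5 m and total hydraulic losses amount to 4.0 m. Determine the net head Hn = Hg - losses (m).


Hn = 233.5 - 4.0 = 229.5000 m


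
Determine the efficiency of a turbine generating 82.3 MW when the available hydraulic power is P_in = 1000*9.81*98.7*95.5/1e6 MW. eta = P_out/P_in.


P_in = 1000 * 9.81 * 98.7 * 95.5 / 1e6 = 92.4676 MW
eta = 82.3 / 92.4676 = 0.8900


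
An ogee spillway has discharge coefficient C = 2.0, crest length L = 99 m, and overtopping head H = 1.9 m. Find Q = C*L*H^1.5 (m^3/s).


Q = 2.0 * 99 * 1.9^1.5 = 518.5559 m^3/s


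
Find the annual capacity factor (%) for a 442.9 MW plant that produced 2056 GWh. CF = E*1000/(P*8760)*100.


CF = 2056 * 1000 / (442.9 * 8760) * 100 = 52.9924 %


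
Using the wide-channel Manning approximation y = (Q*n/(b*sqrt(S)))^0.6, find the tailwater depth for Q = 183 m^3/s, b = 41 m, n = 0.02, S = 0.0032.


y = (183 * 0.02 / (41 * 0.0032^0.5))^0.6 = 1.3148 m


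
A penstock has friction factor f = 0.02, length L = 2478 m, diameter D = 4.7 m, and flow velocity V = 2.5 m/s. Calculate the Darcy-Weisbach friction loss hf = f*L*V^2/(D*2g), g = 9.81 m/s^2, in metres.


hf = 0.02 * 2478 * 2.5^2 / (4.7 * 2 * 9.81) = 3.3590 m


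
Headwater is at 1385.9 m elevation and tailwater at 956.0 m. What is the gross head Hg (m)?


Hg = 1385.9 - 956.0 = 429.9000 m


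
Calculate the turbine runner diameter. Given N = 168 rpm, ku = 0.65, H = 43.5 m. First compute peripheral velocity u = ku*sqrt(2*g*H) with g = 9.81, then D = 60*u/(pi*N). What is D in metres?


u = 0.65 * sqrt(2*9.81*43.5) = 18.9892 m/s
D = 60 * 18.9892 / (pi * 168) = 2.1587 m


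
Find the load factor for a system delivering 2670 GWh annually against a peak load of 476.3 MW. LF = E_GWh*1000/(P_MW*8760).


LF = 2670 * 1000 / (476.3 * 8760) = 0.6399


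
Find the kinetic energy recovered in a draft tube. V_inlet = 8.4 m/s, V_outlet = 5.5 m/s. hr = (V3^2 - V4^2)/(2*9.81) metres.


hr = (8.4^2 - 5.5^2) / (2*9.81) = 2.0545 m


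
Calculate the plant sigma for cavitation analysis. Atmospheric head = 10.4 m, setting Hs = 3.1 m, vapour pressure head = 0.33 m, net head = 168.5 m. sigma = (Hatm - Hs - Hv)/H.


sigma = (10.4 - 3.1 - 0.33) / 168.5 = 0.0414


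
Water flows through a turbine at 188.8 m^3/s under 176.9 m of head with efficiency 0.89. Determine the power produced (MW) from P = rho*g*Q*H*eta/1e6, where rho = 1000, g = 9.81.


P = 1000 * 9.81 * 188.8 * 176.9 * 0.89 / 1e6 = 291.6009 MW


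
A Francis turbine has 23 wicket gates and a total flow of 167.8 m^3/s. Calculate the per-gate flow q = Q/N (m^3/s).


q = 167.8 / 23 = 7.2957 m^3/s


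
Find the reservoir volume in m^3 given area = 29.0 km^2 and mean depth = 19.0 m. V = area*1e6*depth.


V = 29.0 * 1e6 * 19.0 = 5.5100e+08 m^3


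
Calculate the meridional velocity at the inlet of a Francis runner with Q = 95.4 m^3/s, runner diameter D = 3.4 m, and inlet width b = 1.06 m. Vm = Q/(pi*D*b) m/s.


Vm = 95.4 / (pi * 3.4 * 1.06) = 8.4258 m/s


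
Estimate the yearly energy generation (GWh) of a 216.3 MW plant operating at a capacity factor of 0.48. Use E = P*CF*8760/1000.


E = 216.3 * 0.48 * 8760 / 1000 = 909.4982 GWh


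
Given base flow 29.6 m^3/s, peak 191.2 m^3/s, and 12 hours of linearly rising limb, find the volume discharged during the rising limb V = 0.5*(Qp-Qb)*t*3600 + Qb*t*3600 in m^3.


V = 0.5*(191.2 - 29.6)*12*3600 + 29.6*12*3600 = 4.7693e+06 m^3


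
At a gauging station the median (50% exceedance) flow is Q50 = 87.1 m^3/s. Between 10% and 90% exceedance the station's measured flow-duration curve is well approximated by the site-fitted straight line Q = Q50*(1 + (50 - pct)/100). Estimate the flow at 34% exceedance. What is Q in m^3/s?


Q = 87.1 * (1 + (50 - 34)/100) = 101.0360 m^3/s


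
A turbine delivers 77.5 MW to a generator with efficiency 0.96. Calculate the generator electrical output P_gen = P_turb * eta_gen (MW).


P_gen = 77.5 * 0.96 = 74.4000 MW


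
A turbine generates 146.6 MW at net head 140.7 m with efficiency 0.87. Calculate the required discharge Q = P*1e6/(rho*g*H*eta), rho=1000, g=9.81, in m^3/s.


Q = 146.6 * 1e6 / (1000 * 9.81 * 140.7 * 0.87) = 122.0820 m^3/s


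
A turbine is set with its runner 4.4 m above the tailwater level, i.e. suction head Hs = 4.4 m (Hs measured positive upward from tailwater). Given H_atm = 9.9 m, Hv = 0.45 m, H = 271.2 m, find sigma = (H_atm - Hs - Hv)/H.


sigma = (9.9 - 4.4 - 0.45) / 271.2 = 0.0186


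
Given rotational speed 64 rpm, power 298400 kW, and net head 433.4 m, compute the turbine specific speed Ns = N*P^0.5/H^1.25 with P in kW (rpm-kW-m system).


Ns = 64 * 298400^0.5 / 433.4^1.25 = 17.6794


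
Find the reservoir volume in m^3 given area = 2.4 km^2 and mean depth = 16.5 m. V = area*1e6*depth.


V = 2.4 * 1e6 * 16.5 = 3.9600e+07 m^3


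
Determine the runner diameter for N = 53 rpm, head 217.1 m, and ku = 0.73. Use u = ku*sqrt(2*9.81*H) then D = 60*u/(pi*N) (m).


u = 0.73 * sqrt(2*9.81*217.1) = 47.6433 m/s
D = 60 * 47.6433 / (pi * 53) = 17.1683 m


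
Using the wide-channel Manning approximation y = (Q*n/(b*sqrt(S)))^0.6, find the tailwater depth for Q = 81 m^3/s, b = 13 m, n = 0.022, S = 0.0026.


y = (81 * 0.022 / (13 * 0.0026^0.5))^0.6 = 1.8100 m


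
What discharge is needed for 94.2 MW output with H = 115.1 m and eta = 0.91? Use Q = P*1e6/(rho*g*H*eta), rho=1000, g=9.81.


Q = 94.2 * 1e6 / (1000 * 9.81 * 115.1 * 0.91) = 91.6780 m^3/s


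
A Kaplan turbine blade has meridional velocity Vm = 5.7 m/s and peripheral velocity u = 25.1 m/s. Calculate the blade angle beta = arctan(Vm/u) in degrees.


beta = arctan(5.7 / 25.1) = 12.7944 degrees


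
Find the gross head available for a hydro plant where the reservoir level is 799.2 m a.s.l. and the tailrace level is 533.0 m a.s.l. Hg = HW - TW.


Hg = 799.2 - 533.0 = 266.2000 m


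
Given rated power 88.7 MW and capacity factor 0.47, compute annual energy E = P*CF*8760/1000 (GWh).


E = 88.7 * 0.47 * 8760 / 1000 = 365.1956 GWh


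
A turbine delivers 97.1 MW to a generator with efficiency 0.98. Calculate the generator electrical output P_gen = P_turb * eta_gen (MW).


P_gen = 97.1 * 0.98 = 95.1580 MW


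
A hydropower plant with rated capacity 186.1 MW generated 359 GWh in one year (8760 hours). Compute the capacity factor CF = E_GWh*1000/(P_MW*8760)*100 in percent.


CF = 359 * 1000 / (186.1 * 8760) * 100 = 22.0214 %


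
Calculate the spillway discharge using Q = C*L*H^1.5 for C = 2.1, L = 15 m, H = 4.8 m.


Q = 2.1 * 15 * 4.8^1.5 = 331.2626 m^3/s


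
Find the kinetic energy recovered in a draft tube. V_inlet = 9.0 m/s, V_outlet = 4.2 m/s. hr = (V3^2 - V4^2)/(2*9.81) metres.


hr = (9.0^2 - 4.2^2) / (2*9.81) = 3.2294 m


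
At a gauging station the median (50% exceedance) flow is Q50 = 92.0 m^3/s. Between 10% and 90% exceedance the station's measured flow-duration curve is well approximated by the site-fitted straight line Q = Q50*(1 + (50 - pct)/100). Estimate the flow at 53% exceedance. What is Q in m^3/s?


Q = 92.0 * (1 + (50 - 53)/100) = 89.2400 m^3/s


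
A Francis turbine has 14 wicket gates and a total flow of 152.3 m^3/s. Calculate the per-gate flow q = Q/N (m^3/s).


q = 152.3 / 14 = 10.8786 m^3/s


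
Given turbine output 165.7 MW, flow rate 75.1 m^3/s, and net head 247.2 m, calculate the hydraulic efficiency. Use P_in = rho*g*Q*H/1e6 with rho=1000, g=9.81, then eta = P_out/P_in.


P_in = 1000 * 9.81 * 75.1 * 247.2 / 1e6 = 182.1199 MW
eta = 165.7 / 182.1199 = 0.9098


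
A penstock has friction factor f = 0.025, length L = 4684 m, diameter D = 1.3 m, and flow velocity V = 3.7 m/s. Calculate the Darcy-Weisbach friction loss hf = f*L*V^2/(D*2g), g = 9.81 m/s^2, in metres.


hf = 0.025 * 4684 * 3.7^2 / (1.3 * 2 * 9.81) = 62.8518 m


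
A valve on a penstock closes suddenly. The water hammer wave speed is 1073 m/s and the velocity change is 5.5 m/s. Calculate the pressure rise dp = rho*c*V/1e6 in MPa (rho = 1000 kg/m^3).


dp = 1000 * 1073 * 5.5 / 1e6 = 5.9015 MPa


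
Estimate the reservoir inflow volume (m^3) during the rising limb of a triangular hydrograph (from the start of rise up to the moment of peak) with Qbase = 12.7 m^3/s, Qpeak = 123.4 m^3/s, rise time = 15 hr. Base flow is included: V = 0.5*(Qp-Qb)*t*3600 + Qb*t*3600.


V = 0.5*(123.4 - 12.7)*15*3600 + 12.7*15*3600 = 3.6747e+06 m^3


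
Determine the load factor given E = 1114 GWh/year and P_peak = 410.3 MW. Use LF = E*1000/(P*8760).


LF = 1114 * 1000 / (410.3 * 8760) = 0.3099


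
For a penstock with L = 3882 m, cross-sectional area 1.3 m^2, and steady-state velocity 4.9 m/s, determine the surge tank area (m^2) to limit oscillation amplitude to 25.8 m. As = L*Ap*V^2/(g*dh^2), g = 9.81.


As = 3882 * 1.3 * 4.9^2 / (9.81 * 25.8^2) = 18.5559 m^2


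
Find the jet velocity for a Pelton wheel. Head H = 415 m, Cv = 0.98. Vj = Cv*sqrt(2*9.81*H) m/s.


Vj = 0.98 * sqrt(2*9.81*415) = 88.4300 m/s


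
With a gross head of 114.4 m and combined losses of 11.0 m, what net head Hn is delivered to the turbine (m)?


Hn = 114.4 - 11.0 = 103.4000 m


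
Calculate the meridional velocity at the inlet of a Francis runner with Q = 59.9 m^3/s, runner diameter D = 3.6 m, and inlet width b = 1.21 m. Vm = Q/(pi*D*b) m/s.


Vm = 59.9 / (pi * 3.6 * 1.21) = 4.3771 m/s


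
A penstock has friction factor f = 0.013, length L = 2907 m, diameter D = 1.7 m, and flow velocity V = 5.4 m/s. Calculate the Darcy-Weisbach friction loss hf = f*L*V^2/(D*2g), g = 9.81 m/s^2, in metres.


hf = 0.013 * 2907 * 5.4^2 / (1.7 * 2 * 9.81) = 33.0391 m


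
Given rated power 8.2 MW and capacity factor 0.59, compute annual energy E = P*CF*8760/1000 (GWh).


E = 8.2 * 0.59 * 8760 / 1000 = 42.3809 GWh


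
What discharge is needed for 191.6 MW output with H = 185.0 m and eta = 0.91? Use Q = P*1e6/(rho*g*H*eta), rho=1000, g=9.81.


Q = 191.6 * 1e6 / (1000 * 9.81 * 185.0 * 0.91) = 116.0148 m^3/s


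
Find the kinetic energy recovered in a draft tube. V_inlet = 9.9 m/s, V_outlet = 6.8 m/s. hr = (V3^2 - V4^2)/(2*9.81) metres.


hr = (9.9^2 - 6.8^2) / (2*9.81) = 2.6386 m


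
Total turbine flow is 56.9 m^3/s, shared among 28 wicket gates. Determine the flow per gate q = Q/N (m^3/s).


q = 56.9 / 28 = 2.0321 m^3/s


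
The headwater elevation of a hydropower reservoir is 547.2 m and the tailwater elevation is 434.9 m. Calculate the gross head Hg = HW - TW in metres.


Hg = 547.2 - 434.9 = 112.3000 m


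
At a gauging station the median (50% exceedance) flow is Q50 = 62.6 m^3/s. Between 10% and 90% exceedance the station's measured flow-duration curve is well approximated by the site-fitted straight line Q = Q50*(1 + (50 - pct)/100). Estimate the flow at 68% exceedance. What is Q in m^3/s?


Q = 62.6 * (1 + (50 - 68)/100) = 51.3320 m^3/s


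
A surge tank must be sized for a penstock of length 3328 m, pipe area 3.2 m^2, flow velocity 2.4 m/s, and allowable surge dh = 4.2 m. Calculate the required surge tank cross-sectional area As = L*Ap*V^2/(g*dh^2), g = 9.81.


As = 3328 * 3.2 * 2.4^2 / (9.81 * 4.2^2) = 354.4771 m^2
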